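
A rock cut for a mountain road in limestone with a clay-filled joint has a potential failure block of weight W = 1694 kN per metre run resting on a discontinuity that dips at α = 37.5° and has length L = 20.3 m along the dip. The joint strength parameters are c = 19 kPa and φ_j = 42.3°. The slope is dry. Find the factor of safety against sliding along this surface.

Resolving the block weight along and normal to the plane and applying the Mohr–Coulomb strength on the joint:
N' = W cosα = 1694·cos37.5° = 1343.9 kN/m
Driving force T = W sinα = 1694·sin37.5° = 1031.2 kN/m
Resisting force R = c·L + N'·tanφ_j = 19·20.3 + 1343.9·tan42.3° = 385.7 + 1222.9 = 1608.6 kN/m
FS = R / T = 1608.6 / 1031.2 = 1.560

FS = 1.56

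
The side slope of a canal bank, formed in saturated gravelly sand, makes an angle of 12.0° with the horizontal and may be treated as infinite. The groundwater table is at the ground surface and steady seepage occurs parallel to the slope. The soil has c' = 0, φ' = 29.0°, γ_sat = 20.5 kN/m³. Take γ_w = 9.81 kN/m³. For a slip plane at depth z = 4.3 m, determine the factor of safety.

With seepage parallel to the slope and the water table at the surface, the effective normal stress on the slip plane uses the buoyant unit weight γ' = γ_sat − γ_w while the driving shear stress uses γ_sat:
FS = [c' + γ' z cos²β tanφ'] / [γ_sat z sinβ cosβ]
(For c' = 0 this reduces to FS = (γ'/γ_sat)·tanφ'/tanβ.)
γ' = 20.5 − 9.81 = 10.69 kN/m³
Numerator = 0.0 + 10.69·4.3·cos²12.0°·tan29.0° = 0.0 + 10.69·4.3·0.9568·0.5543 = 24.378 kPa
Denominator = 20.5·4.3·sin12.0°·cos12.0° = 20.5·4.3·0.2079·0.9781 = 17.927 kPa
FS = 24.378 / 17.927 = 1.360

FS = 1.36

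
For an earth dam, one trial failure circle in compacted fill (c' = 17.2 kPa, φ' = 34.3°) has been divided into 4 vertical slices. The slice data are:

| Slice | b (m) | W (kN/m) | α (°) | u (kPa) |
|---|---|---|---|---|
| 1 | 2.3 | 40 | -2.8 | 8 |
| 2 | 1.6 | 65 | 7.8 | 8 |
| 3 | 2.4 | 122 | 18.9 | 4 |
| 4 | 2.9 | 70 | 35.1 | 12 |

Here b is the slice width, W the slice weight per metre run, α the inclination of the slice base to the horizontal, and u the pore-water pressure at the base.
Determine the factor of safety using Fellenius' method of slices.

Ordinary method of slices: FS = Σ[c'·Δl_i + (W_i cosα_i − u_i·Δl_i)·tanφ'] / Σ W_i sinα_i, with Δl_i = b_i / cosα_i.
Slice 1: Δl = 2.3/cos(-2.8°) = 2.303 m; N'_1 = 40·cos(-2.8°) − 8·2.303 = 21.5; c'Δl = 39.61; W sinα = -2.0
Slice 2: Δl = 1.6/cos7.8° = 1.615 m; N'_2 = 65·cos7.8° − 8·1.615 = 51.5; c'Δl = 27.78; W sinα = 8.8
Slice 3: Δl = 2.4/cos18.9° = 2.537 m; N'_3 = 122·cos18.9° − 4·2.537 = 105.3; c'Δl = 43.63; W sinα = 39.5
Slice 4: Δl = 2.9/cos35.1° = 3.545 m; N'_4 = 70·cos35.1° − 12·3.545 = 14.7; c'Δl = 60.97; W sinα = 40.3
Σc'Δl = 172.0 kN/m; ΣN' = 193.0 kN/m; ΣW sinα = 86.6 kN/m
Resisting = 172.0 + 193.0·tan34.3° = 172.0 + 131.7 = 303.7 kN/m
FS = 303.7 / 86.6 = 3.505

FS = 3.50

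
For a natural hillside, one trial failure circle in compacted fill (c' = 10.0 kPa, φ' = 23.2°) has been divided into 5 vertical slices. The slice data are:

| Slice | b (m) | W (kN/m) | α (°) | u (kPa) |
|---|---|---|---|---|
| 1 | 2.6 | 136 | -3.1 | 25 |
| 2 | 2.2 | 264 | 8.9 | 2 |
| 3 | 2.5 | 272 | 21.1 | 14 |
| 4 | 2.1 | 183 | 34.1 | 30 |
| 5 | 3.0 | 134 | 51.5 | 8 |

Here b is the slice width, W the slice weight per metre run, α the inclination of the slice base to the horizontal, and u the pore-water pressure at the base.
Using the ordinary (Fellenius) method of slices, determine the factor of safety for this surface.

FS = 1.28

Ordinary method of slices: FS = Σ[c'·Δl_i + (W_i cosα_i − u_i·Δl_i)·tanφ'] / Σ W_i sinα_i, with Δl_i = b_i / cosα_i.
Slice 1: Δl = 2.6/cos(-3.1°) = 2.604 m; N'_1 = 136·cos(-3.1°) − 25·2.604 = 70.7; c'Δl = 26.04; W sinα = -7.4
Slice 2: Δl = 2.2/cos8.9° = 2.227 m; N'_2 = 264·cos8.9° − 2·2.227 = 256.4; c'Δl = 22.27; W sinα = 40.8
Slice 3: Δl = 2.5/cos21.1° = 2.680 m; N'_3 = 272·cos21.1° − 14·2.680 = 216.2; c'Δl = 26.80; W sinα = 97.9
Slice 4: Δl = 2.1/cos34.1° = 2.536 m; N'_4 = 183·cos34.1° − 30·2.536 = 75.5; c'Δl = 25.36; W sinα = 102.6
Slice 5: Δl = 3.0/cos51.5° = 4.819 m; N'_5 = 134·cos51.5° − 8·4.819 = 44.9; c'Δl = 48.19; W sinα = 104.9
Σc'Δl = 148.7 kN/m; ΣN' = 663.6 kN/m; ΣW sinα = 338.9 kN/m
Resisting = 148.7 + 663.6·tan23.2° = 148.7 + 284.4 = 433.1 kN/m
FS = 433.1 / 338.9 = 1.278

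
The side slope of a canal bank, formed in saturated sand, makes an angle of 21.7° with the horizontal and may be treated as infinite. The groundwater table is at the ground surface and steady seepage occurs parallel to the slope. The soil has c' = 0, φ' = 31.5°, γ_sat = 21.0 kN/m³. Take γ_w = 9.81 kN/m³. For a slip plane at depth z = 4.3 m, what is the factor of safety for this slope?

With seepage parallel to the slope and the water table at the surface, the effective normal stress on the slip plane uses the buoyant unit weight γ' = γ_sat − γ_w while the driving shear stress uses γ_sat:
FS = [c' + γ' z cos²β tanφ'] / [γ_sat z sinβ cosβ]
(For c' = 0 this reduces to FS = (γ'/γ_sat)·tanφ'/tanβ.)
γ' = 21.0 − 9.81 = 11.19 kN/m³
Numerator = 0.0 + 11.19·4.3·cos²21.7°·tan31.5° = 0.0 + 11.19·4.3·0.8633·0.6128 = 25.455 kPa
Denominator = 21.0·4.3·sin21.7°·cos21.7° = 21.0·4.3·0.3697·0.9291 = 31.022 kPa
FS = 25.455 / 31.022 = 0.821

FS = 0.82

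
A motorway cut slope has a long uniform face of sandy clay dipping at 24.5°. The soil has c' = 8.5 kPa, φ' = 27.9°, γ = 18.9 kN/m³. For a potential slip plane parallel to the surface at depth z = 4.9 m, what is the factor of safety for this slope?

For an infinite slope with a slip plane parallel to the surface (no pore pressure): FS = [c' + γz cos²β tanφ'] / [γz sinβ cosβ].
γz = 18.9·4.9 = 92.61 kN/m²
Numerator = 8.5 + 92.61·cos²24.5°·tan27.9° = 8.5 + 92.61·0.8280·0.5295 = 49.102 kPa
Denominator = 92.61·sin24.5°·cos24.5° = 92.61·0.4147·0.9100 = 34.947 kPa
FS = 49.102 / 34.947 = 1.405

FS = 1.41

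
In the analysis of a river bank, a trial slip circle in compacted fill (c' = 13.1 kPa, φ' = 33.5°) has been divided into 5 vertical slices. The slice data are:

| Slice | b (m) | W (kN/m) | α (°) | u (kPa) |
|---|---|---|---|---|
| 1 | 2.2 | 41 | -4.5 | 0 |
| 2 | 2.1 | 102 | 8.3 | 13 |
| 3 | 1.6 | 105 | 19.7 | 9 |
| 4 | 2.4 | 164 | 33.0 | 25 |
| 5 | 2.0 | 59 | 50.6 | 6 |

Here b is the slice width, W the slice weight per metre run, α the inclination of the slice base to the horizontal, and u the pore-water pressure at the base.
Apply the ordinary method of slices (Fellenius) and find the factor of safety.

Ordinary method of slices: FS = Σ[c'·Δl_i + (W_i cosα_i − u_i·Δl_i)·tanφ'] / Σ W_i sinα_i, with Δl_i = b_i / cosα_i.
Slice 1: Δl = 2.2/cos(-4.5°) = 2.207 m; N'_1 = 41·cos(-4.5°) − 0·2.207 = 40.9; c'Δl = 28.91; W sinα = -3.2
Slice 2: Δl = 2.1/cos8.3° = 2.122 m; N'_2 = 102·cos8.3° − 13·2.122 = 73.3; c'Δl = 27.80; W sinα = 14.7
Slice 3: Δl = 1.6/cos19.7° = 1.699 m; N'_3 = 105·cos19.7° − 9·1.699 = 83.6; c'Δl = 22.26; W sinα = 35.4
Slice 4: Δl = 2.4/cos33.0° = 2.862 m; N'_4 = 164·cos33.0° − 25·2.862 = 66.0; c'Δl = 37.49; W sinα = 89.3
Slice 5: Δl = 2.0/cos50.6° = 3.151 m; N'_5 = 59·cos50.6° − 6·3.151 = 18.5; c'Δl = 41.28; W sinα = 45.6
Σc'Δl = 157.7 kN/m; ΣN' = 282.3 kN/m; ΣW sinα = 181.8 kN/m
Resisting = 157.7 + 282.3·tan33.5° = 157.7 + 186.9 = 344.6 kN/m
FS = 344.6 / 181.8 = 1.895

FS = 1.90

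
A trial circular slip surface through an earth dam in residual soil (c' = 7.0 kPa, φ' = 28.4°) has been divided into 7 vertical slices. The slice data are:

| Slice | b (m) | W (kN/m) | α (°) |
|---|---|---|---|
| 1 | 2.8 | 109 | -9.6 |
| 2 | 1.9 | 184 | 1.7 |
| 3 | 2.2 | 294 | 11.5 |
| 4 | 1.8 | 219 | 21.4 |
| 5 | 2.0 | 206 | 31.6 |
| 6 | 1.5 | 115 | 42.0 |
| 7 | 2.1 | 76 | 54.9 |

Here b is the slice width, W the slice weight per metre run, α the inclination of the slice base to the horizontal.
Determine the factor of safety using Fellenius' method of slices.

FS = 1.90

Ordinary method of slices: FS = Σ[c'·Δl_i + (W_i cosα_i)·tanφ'] / Σ W_i sinα_i, with Δl_i = b_i / cosα_i.
Slice 1: Δl = 2.8/cos(-9.6°) = 2.840 m; N'_1 = 109·cos(-9.6°) = 107.5; c'Δl = 19.88; W sinα = -18.2
Slice 2: Δl = 1.9/cos1.7° = 1.901 m; N'_2 = 184·cos1.7° = 183.9; c'Δl = 13.31; W sinα = 5.5
Slice 3: Δl = 2.2/cos11.5° = 2.245 m; N'_3 = 294·cos11.5° = 288.1; c'Δl = 15.72; W sinα = 58.6
Slice 4: Δl = 1.8/cos21.4° = 1.933 m; N'_4 = 219·cos21.4° = 203.9; c'Δl = 13.53; W sinα = 79.9
Slice 5: Δl = 2.0/cos31.6° = 2.348 m; N'_5 = 206·cos31.6° = 175.5; c'Δl = 16.44; W sinα = 107.9
Slice 6: Δl = 1.5/cos42.0° = 2.018 m; N'_6 = 115·cos42.0° = 85.5; c'Δl = 14.13; W sinα = 77.0
Slice 7: Δl = 2.1/cos54.9° = 3.652 m; N'_7 = 76·cos54.9° = 43.7; c'Δl = 25.56; W sinα = 62.2
Σc'Δl = 118.6 kN/m; ΣN' = 1088.0 kN/m; ΣW sinα = 372.9 kN/m
Resisting = 118.6 + 1088.0·tan28.4° = 118.6 + 588.3 = 706.8 kN/m
FS = 706.8 / 372.9 = 1.896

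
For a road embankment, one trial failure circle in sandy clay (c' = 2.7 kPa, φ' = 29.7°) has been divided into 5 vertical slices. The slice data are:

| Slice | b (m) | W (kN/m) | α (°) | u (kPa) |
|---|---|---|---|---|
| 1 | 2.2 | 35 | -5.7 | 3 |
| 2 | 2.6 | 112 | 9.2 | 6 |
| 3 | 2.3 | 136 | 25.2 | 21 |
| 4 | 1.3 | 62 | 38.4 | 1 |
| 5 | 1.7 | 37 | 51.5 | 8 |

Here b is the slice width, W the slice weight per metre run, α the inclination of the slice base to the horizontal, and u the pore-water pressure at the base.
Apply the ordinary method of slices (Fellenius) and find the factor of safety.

FS = 1.21

Ordinary method of slices: FS = Σ[c'·Δl_i + (W_i cosα_i − u_i·Δl_i)·tanφ'] / Σ W_i sinα_i, with Δl_i = b_i / cosα_i.
Slice 1: Δl = 2.2/cos(-5.7°) = 2.211 m; N'_1 = 35·cos(-5.7°) − 3·2.211 = 28.2; c'Δl = 5.97; W sinα = -3.5
Slice 2: Δl = 2.6/cos9.2° = 2.634 m; N'_2 = 112·cos9.2° − 6·2.634 = 94.8; c'Δl = 7.11; W sinα = 17.9
Slice 3: Δl = 2.3/cos25.2° = 2.542 m; N'_3 = 136·cos25.2° − 21·2.542 = 69.7; c'Δl = 6.86; W sinα = 57.9
Slice 4: Δl = 1.3/cos38.4° = 1.659 m; N'_4 = 62·cos38.4° − 1·1.659 = 46.9; c'Δl = 4.48; W sinα = 38.5
Slice 5: Δl = 1.7/cos51.5° = 2.731 m; N'_5 = 37·cos51.5° − 8·2.731 = 1.2; c'Δl = 7.37; W sinα = 29.0
Σc'Δl = 31.8 kN/m; ΣN' = 240.7 kN/m; ΣW sinα = 139.8 kN/m
Resisting = 31.8 + 240.7·tan29.7° = 31.8 + 137.3 = 169.1 kN/m
FS = 169.1 / 139.8 = 1.210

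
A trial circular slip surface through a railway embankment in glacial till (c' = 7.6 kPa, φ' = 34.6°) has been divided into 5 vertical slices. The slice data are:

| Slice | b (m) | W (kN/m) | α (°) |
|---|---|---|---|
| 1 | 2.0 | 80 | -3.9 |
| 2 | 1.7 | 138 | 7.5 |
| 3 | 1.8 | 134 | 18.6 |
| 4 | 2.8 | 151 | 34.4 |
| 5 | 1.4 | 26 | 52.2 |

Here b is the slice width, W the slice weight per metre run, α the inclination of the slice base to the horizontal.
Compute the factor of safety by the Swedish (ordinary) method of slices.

FS = 2.61

Ordinary method of slices: FS = Σ[c'·Δl_i + (W_i cosα_i)·tanφ'] / Σ W_i sinα_i, with Δl_i = b_i / cosα_i.
Slice 1: Δl = 2.0/cos(-3.9°) = 2.005 m; N'_1 = 80·cos(-3.9°) = 79.8; c'Δl = 15.24; W sinα = -5.4
Slice 2: Δl = 1.7/cos7.5° = 1.715 m; N'_2 = 138·cos7.5° = 136.8; c'Δl = 13.03; W sinα = 18.0
Slice 3: Δl = 1.8/cos18.6° = 1.899 m; N'_3 = 134·cos18.6° = 127.0; c'Δl = 14.43; W sinα = 42.7
Slice 4: Δl = 2.8/cos34.4° = 3.393 m; N'_4 = 151·cos34.4° = 124.6; c'Δl = 25.79; W sinα = 85.3
Slice 5: Δl = 1.4/cos52.2° = 2.284 m; N'_5 = 26·cos52.2° = 15.9; c'Δl = 17.36; W sinα = 20.5
Σc'Δl = 85.9 kN/m; ΣN' = 484.2 kN/m; ΣW sinα = 161.2 kN/m
Resisting = 85.9 + 484.2·tan34.6° = 85.9 + 334.0 = 419.9 kN/m
FS = 419.9 / 161.2 = 2.605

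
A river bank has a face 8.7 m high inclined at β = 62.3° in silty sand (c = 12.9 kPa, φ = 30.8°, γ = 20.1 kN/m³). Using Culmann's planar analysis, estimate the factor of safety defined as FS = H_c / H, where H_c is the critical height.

H_c = (4c/γ) · sinβ cosφ / [1 − cos(β − φ)]
    = (4·12.9/20.1) · sin62.3°·cos30.8° / [1 − cos31.5°]
    = 2.567 · 0.7605 / 0.1474 = 13.25 m
FS = H_c / H = 13.25 / 8.7 = 1.523

FS = 1.52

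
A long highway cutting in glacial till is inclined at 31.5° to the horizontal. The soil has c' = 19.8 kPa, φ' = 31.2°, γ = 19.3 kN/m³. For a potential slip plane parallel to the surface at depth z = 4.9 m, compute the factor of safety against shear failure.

FS = 1.46

For an infinite slope with a slip plane parallel to the surface (no pore pressure): FS = [c' + γz cos²β tanφ'] / [γz sinβ cosβ].
γz = 19.3·4.9 = 94.57 kN/m²
Numerator = 19.8 + 94.57·cos²31.5°·tan31.2° = 19.8 + 94.57·0.7270·0.6056 = 61.438 kPa
Denominator = 94.57·sin31.5°·cos31.5° = 94.57·0.5225·0.8526 = 42.131 kPa
FS = 61.438 / 42.131 = 1.458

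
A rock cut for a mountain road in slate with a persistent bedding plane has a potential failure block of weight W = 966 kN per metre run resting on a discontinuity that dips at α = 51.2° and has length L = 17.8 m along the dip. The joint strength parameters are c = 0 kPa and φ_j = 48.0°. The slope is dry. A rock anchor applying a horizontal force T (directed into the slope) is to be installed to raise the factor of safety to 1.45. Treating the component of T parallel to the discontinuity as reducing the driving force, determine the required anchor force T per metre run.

Resolving forces along and normal to the sliding plane, with the horizontal anchor force T adding T·sinα to the effective normal force and T·cosα acting up the plane against the driving force:
FS = [cL + (W cosα + T sinα) tanφ_j] / [W sinα − T cosα]
Without the anchor: N' = 605.3 kN/m, driving T_d = 752.8 kN/m, resisting R = 0·17.8 + 605.3·tan48.0° = 672.3 kN/m, FS = 0.89.
Setting FS = 1.45 and solving for T:
1.45·(752.8 − T cos51.2°) = 672.3 + T sin51.2°·tan48.0°
T·(sin51.2°·tan48.0° + 1.45·cos51.2°) = 1.45·752.8 − 672.3
T·(0.7793·1.1106 + 1.45·0.6266) = 1091.6 − 672.3 = 419.4
T·1.7741 = 419.4
T = 236.4 kN/m

T = 236 kN/m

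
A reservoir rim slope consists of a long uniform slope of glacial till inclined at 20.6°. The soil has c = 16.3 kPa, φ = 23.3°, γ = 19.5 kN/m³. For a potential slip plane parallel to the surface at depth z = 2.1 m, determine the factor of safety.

FS = 2.35

For an infinite slope with a slip plane parallel to the surface (no pore pressure): FS = [c + γz cos²β tanφ] / [γz sinβ cosβ].
γz = 19.5·2.1 = 40.95 kN/m²
Numerator = 16.3 + 40.95·cos²20.6°·tan23.3° = 16.3 + 40.95·0.8762·0.4307 = 31.753 kPa
Denominator = 40.95·sin20.6°·cos20.6° = 40.95·0.3518·0.9361 = 13.487 kPa
FS = 31.753 / 13.487 = 2.354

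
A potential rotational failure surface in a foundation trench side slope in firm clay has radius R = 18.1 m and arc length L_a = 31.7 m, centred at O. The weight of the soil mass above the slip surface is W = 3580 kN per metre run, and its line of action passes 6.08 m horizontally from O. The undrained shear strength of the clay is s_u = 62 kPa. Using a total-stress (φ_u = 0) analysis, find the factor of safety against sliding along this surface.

Taking moments about the centre O, the resisting moment is provided by the undrained shear strength acting along the arc:
M_R = s_u·L_a·R = 62·31.70·18.1 = 35573.7 kN·m/m
M_D = W·d = 3580·6.08 = 21766.4 kN·m/m
FS = M_R / M_D = 35573.7 / 21766.4 = 1.634

FS = 1.63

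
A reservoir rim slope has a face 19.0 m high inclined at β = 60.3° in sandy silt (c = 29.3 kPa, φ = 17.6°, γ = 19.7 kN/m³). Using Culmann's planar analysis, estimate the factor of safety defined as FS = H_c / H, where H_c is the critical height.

H_c = (4c/γ) · sinβ cosφ / [1 − cos(β − φ)]
    = (4·29.3/19.7) · sin60.3°·cos17.6° / [1 − cos42.7°]
    = 5.949 · 0.8280 / 0.2651 = 18.58 m
FS = H_c / H = 18.58 / 19.0 = 0.978

FS = 0.98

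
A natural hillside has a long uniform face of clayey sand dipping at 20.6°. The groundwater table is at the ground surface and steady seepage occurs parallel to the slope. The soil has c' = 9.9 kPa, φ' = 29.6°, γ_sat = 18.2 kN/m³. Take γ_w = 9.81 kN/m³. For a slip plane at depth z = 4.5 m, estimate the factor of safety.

With seepage parallel to the slope and the water table at the surface, the effective normal stress on the slip plane uses the buoyant unit weight γ' = γ_sat − γ_w while the driving shear stress uses γ_sat:
FS = [c' + γ' z cos²β tanφ'] / [γ_sat z sinβ cosβ]
γ' = 18.2 − 9.81 = 8.39 kN/m³
Numerator = 9.9 + 8.39·4.5·cos²20.6°·tan29.6° = 9.9 + 8.39·4.5·0.8762·0.5681 = 28.693 kPa
Denominator = 18.2·4.5·sin20.6°·cos20.6° = 18.2·4.5·0.3518·0.9361 = 26.973 kPa
FS = 28.693 / 26.973 = 1.064

FS = 1.06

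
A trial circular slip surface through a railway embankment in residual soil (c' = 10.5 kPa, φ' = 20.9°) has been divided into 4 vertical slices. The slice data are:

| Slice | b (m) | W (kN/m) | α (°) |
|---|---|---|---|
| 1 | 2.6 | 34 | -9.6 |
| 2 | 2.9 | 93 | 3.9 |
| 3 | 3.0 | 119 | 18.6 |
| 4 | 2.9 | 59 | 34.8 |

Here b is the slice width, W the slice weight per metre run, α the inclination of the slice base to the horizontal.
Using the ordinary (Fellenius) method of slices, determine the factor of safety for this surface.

Ordinary method of slices: FS = Σ[c'·Δl_i + (W_i cosα_i)·tanφ'] / Σ W_i sinα_i, with Δl_i = b_i / cosα_i.
Slice 1: Δl = 2.6/cos(-9.6°) = 2.637 m; N'_1 = 34·cos(-9.6°) = 33.5; c'Δl = 27.69; W sinα = -5.7
Slice 2: Δl = 2.9/cos3.9° = 2.907 m; N'_2 = 93·cos3.9° = 92.8; c'Δl = 30.52; W sinα = 6.3
Slice 3: Δl = 3.0/cos18.6° = 3.165 m; N'_3 = 119·cos18.6° = 112.8; c'Δl = 33.24; W sinα = 38.0
Slice 4: Δl = 2.9/cos34.8° = 3.532 m; N'_4 = 59·cos34.8° = 48.4; c'Δl = 37.08; W sinα = 33.7
Σc'Δl = 128.5 kN/m; ΣN' = 287.5 kN/m; ΣW sinα = 72.3 kN/m
Resisting = 128.5 + 287.5·tan20.9° = 128.5 + 109.8 = 238.3 kN/m
FS = 238.3 / 72.3 = 3.297

FS = 3.30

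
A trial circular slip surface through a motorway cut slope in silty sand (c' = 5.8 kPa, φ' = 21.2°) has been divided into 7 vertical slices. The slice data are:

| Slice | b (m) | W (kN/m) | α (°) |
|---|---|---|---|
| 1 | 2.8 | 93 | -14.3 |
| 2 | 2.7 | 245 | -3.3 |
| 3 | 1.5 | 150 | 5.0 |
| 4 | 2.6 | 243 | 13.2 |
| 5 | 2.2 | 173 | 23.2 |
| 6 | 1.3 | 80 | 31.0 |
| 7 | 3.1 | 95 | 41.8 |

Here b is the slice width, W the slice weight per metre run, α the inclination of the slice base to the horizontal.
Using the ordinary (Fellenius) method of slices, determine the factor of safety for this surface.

FS = 2.44

Ordinary method of slices: FS = Σ[c'·Δl_i + (W_i cosα_i)·tanφ'] / Σ W_i sinα_i, with Δl_i = b_i / cosα_i.
Slice 1: Δl = 2.8/cos(-14.3°) = 2.890 m; N'_1 = 93·cos(-14.3°) = 90.1; c'Δl = 16.76; W sinα = -23.0
Slice 2: Δl = 2.7/cos(-3.3°) = 2.704 m; N'_2 = 245·cos(-3.3°) = 244.6; c'Δl = 15.69; W sinα = -14.1
Slice 3: Δl = 1.5/cos5.0° = 1.506 m; N'_3 = 150·cos5.0° = 149.4; c'Δl = 8.73; W sinα = 13.1
Slice 4: Δl = 2.6/cos13.2° = 2.671 m; N'_4 = 243·cos13.2° = 236.6; c'Δl = 15.49; W sinα = 55.5
Slice 5: Δl = 2.2/cos23.2° = 2.394 m; N'_5 = 173·cos23.2° = 159.0; c'Δl = 13.88; W sinα = 68.2
Slice 6: Δl = 1.3/cos31.0° = 1.517 m; N'_6 = 80·cos31.0° = 68.6; c'Δl = 8.80; W sinα = 41.2
Slice 7: Δl = 3.1/cos41.8° = 4.158 m; N'_7 = 95·cos41.8° = 70.8; c'Δl = 24.12; W sinα = 63.3
Σc'Δl = 103.5 kN/m; ΣN' = 1019.1 kN/m; ΣW sinα = 204.2 kN/m
Resisting = 103.5 + 1019.1·tan21.2° = 103.5 + 395.3 = 498.8 kN/m
FS = 498.8 / 204.2 = 2.443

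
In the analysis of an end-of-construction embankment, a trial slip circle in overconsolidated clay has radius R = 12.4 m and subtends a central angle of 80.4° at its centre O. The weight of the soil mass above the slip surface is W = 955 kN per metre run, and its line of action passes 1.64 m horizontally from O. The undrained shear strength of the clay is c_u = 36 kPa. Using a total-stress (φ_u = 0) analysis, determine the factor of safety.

FS = 4.96

Taking moments about the centre O, the resisting moment is provided by the undrained shear strength acting along the arc:
Arc length L_a = R·θ = 12.4·(80.4°·π/180) = 12.4·1.4032 = 17.40 m
M_R = c_u·L_a·R = 36·17.40·12.4 = 7767.5 kN·m/m
M_D = W·d = 955·1.64 = 1566.2 kN·m/m
FS = M_R / M_D = 7767.5 / 1566.2 = 4.959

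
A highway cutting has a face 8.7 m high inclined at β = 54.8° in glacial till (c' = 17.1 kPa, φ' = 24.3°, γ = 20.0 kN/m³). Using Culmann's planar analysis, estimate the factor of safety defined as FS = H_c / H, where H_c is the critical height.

FS = 2.12

H_c = (4c'/γ) · sinβ cosφ' / [1 − cos(β − φ')]
    = (4·17.1/20.0) · sin54.8°·cos24.3° / [1 − cos30.5°]
    = 3.420 · 0.7447 / 0.1384 = 18.41 m
FS = H_c / H = 18.41 / 8.7 = 2.116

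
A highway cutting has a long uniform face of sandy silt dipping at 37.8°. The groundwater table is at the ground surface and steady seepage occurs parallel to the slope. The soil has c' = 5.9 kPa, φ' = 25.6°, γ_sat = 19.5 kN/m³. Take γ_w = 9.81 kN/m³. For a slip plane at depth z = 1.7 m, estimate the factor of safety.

FS = 0.67

With seepage parallel to the slope and the water table at the surface, the effective normal stress on the slip plane uses the buoyant unit weight γ' = γ_sat − γ_w while the driving shear stress uses γ_sat:
FS = [c' + γ' z cos²β tanφ'] / [γ_sat z sinβ cosβ]
γ' = 19.5 − 9.81 = 9.69 kN/m³
Numerator = 5.9 + 9.69·1.7·cos²37.8°·tan25.6° = 5.9 + 9.69·1.7·0.6243·0.4791 = 10.828 kPa
Denominator = 19.5·1.7·sin37.8°·cos37.8° = 19.5·1.7·0.6129·0.7902 = 16.054 kPa
FS = 10.828 / 16.054 = 0.674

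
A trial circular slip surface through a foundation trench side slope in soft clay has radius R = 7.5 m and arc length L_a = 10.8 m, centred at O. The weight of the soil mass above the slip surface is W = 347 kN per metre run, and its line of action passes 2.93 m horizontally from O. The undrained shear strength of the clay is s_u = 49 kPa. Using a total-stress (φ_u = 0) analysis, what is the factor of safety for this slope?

Taking moments about the centre O, the resisting moment is provided by the undrained shear strength acting along the arc:
M_R = s_u·L_a·R = 49·10.80·7.5 = 3969.0 kN·m/m
M_D = W·d = 347·2.93 = 1016.7 kN·m/m
FS = M_R / M_D = 3969.0 / 1016.7 = 3.904

FS = 3.90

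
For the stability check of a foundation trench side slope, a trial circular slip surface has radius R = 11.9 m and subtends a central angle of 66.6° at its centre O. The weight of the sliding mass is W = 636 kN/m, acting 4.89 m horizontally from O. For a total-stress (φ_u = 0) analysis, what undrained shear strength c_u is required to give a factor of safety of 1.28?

FS = c_u·L_a·R / (W·d), so c_u = FS·W·d / (L_a·R).
Arc length L_a = R·θ = 11.9·(66.6°·π/180) = 11.9·1.1624 = 13.83 m
c_u = 1.28·636·4.89 / (13.83·11.9) = 3980.9 / 164.61 = 24.18 kPa

c_u = 24.2 kPa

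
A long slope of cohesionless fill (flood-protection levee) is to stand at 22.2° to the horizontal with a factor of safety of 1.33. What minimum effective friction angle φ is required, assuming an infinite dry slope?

FS = tanφ/tanβ ⇒ tanφ = FS · tanβ = 1.33 · tan22.2° = 0.5428
φ = arctan(0.5428) = 28.49°

φ = 28.5°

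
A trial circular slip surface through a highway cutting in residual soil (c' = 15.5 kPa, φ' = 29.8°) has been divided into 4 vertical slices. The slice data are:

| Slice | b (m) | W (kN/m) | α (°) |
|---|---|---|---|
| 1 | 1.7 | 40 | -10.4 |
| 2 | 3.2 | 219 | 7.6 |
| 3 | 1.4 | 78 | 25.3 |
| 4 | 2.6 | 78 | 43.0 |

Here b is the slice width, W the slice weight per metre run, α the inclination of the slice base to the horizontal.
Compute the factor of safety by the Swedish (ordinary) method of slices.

FS = 3.47

Ordinary method of slices: FS = Σ[c'·Δl_i + (W_i cosα_i)·tanφ'] / Σ W_i sinα_i, with Δl_i = b_i / cosα_i.
Slice 1: Δl = 1.7/cos(-10.4°) = 1.728 m; N'_1 = 40·cos(-10.4°) = 39.3; c'Δl = 26.79; W sinα = -7.2
Slice 2: Δl = 3.2/cos7.6° = 3.228 m; N'_2 = 219·cos7.6° = 217.1; c'Δl = 50.04; W sinα = 29.0
Slice 3: Δl = 1.4/cos25.3° = 1.549 m; N'_3 = 78·cos25.3° = 70.5; c'Δl = 24.00; W sinα = 33.3
Slice 4: Δl = 2.6/cos43.0° = 3.555 m; N'_4 = 78·cos43.0° = 57.0; c'Δl = 55.10; W sinα = 53.2
Σc'Δl = 155.9 kN/m; ΣN' = 384.0 kN/m; ΣW sinα = 108.3 kN/m
Resisting = 155.9 + 384.0·tan29.8° = 155.9 + 219.9 = 375.8 kN/m
FS = 375.8 / 108.3 = 3.471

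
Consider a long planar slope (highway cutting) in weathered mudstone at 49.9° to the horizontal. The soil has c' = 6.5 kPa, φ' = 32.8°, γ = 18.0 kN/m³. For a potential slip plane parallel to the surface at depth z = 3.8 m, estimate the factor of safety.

FS = 0.74

For an infinite slope with a slip plane parallel to the surface (no pore pressure): FS = [c' + γz cos²β tanφ'] / [γz sinβ cosβ].
γz = 18.0·3.8 = 68.40 kN/m²
Numerator = 6.5 + 68.40·cos²49.9°·tan32.8° = 6.5 + 68.40·0.4149·0.6445 = 24.789 kPa
Denominator = 68.40·sin49.9°·cos49.9° = 68.40·0.7649·0.6441 = 33.701 kPa
FS = 24.789 / 33.701 = 0.736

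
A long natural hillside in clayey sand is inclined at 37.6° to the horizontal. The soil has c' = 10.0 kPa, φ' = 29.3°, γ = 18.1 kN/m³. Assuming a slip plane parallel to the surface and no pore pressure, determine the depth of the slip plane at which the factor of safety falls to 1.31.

Setting FS = 1.31 in FS = [c' + γz cos²β tanφ'] / [γz sinβ cosβ] and solving for z:
z = c' / [γ cosβ (FS·sinβ − cosβ·tanφ')]
  = 10.0 / [18.1·cos37.6°·(1.31·sin37.6° − cos37.6°·tan29.3°)]
  = 10.0 / [18.1·0.7923·(1.31·0.6101 − 0.7923·0.5612)]
  = 10.0 / 5.0862 = 1.966 m

z = 1.97 m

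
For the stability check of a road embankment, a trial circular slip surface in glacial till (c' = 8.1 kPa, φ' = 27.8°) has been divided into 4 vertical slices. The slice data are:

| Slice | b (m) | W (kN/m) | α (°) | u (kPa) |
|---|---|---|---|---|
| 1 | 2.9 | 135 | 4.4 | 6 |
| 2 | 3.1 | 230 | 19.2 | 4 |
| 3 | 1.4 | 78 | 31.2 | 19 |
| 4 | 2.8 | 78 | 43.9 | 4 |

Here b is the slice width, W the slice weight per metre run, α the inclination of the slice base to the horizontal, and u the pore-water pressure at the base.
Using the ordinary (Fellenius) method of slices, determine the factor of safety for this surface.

FS = 1.69

Ordinary method of slices: FS = Σ[c'·Δl_i + (W_i cosα_i − u_i·Δl_i)·tanφ'] / Σ W_i sinα_i, with Δl_i = b_i / cosα_i.
Slice 1: Δl = 2.9/cos4.4° = 2.909 m; N'_1 = 135·cos4.4° − 6·2.909 = 117.2; c'Δl = 23.56; W sinα = 10.4
Slice 2: Δl = 3.1/cos19.2° = 3.283 m; N'_2 = 230·cos19.2° − 4·3.283 = 204.1; c'Δl = 26.59; W sinα = 75.6
Slice 3: Δl = 1.4/cos31.2° = 1.637 m; N'_3 = 78·cos31.2° − 19·1.637 = 35.6; c'Δl = 13.26; W sinα = 40.4
Slice 4: Δl = 2.8/cos43.9° = 3.886 m; N'_4 = 78·cos43.9° − 4·3.886 = 40.7; c'Δl = 31.48; W sinα = 54.1
Σc'Δl = 94.9 kN/m; ΣN' = 397.5 kN/m; ΣW sinα = 180.5 kN/m
Resisting = 94.9 + 397.5·tan27.8° = 94.9 + 209.6 = 304.5 kN/m
FS = 304.5 / 180.5 = 1.687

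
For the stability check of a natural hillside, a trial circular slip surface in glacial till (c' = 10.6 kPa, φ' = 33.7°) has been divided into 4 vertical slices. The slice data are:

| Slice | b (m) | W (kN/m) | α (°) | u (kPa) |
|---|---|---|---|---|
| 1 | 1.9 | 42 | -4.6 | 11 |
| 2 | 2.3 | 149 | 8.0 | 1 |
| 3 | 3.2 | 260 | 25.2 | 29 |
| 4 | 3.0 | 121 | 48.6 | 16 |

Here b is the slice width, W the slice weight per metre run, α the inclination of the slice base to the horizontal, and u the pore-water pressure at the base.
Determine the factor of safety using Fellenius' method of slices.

FS = 1.53

Ordinary method of slices: FS = Σ[c'·Δl_i + (W_i cosα_i − u_i·Δl_i)·tanφ'] / Σ W_i sinα_i, with Δl_i = b_i / cosα_i.
Slice 1: Δl = 1.9/cos(-4.6°) = 1.906 m; N'_1 = 42·cos(-4.6°) − 11·1.906 = 20.9; c'Δl = 20.21; W sinα = -3.4
Slice 2: Δl = 2.3/cos8.0° = 2.323 m; N'_2 = 149·cos8.0° − 1·2.323 = 145.2; c'Δl = 24.62; W sinα = 20.7
Slice 3: Δl = 3.2/cos25.2° = 3.537 m; N'_3 = 260·cos25.2° − 29·3.537 = 132.7; c'Δl = 37.49; W sinα = 110.7
Slice 4: Δl = 3.0/cos48.6° = 4.536 m; N'_4 = 121·cos48.6° − 16·4.536 = 7.4; c'Δl = 48.09; W sinα = 90.8
Σc'Δl = 130.4 kN/m; ΣN' = 306.3 kN/m; ΣW sinα = 218.8 kN/m
Resisting = 130.4 + 306.3·tan33.7° = 130.4 + 204.2 = 334.6 kN/m
FS = 334.6 / 218.8 = 1.529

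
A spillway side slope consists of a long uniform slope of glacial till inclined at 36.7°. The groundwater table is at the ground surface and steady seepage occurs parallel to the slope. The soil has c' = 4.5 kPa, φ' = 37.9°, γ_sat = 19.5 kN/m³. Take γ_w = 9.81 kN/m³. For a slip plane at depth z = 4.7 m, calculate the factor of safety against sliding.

FS = 0.62

With seepage parallel to the slope and the water table at the surface, the effective normal stress on the slip plane uses the buoyant unit weight γ' = γ_sat − γ_w while the driving shear stress uses γ_sat:
FS = [c' + γ' z cos²β tanφ'] / [γ_sat z sinβ cosβ]
γ' = 19.5 − 9.81 = 9.69 kN/m³
Numerator = 4.5 + 9.69·4.7·cos²36.7°·tan37.9° = 4.5 + 9.69·4.7·0.6428·0.7785 = 27.292 kPa
Denominator = 19.5·4.7·sin36.7°·cos36.7° = 19.5·4.7·0.5976·0.8018 = 43.915 kPa
FS = 27.292 / 43.915 = 0.621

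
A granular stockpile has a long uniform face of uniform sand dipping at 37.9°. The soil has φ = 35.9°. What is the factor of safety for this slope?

For a dry cohesionless infinite slope the factor of safety is FS = tanφ / tanβ.
FS = tan35.9° / tan37.9° = 0.7239 / 0.7785 = 0.930

FS = 0.93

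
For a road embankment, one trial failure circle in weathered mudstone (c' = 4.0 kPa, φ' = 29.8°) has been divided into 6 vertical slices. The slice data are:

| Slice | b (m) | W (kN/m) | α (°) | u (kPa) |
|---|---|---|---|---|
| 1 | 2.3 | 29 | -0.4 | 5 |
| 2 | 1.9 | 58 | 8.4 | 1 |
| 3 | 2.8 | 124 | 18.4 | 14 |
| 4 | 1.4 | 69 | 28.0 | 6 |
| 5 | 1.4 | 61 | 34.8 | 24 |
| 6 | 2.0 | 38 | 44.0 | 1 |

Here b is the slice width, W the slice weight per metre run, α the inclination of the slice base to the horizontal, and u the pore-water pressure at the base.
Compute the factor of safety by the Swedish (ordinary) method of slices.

Ordinary method of slices: FS = Σ[c'·Δl_i + (W_i cosα_i − u_i·Δl_i)·tanφ'] / Σ W_i sinα_i, with Δl_i = b_i / cosα_i.
Slice 1: Δl = 2.3/cos(-0.4°) = 2.300 m; N'_1 = 29·cos(-0.4°) − 5·2.300 = 17.5; c'Δl = 9.20; W sinα = -0.2
Slice 2: Δl = 1.9/cos8.4° = 1.921 m; N'_2 = 58·cos8.4° − 1·1.921 = 55.5; c'Δl = 7.68; W sinα = 8.5
Slice 3: Δl = 2.8/cos18.4° = 2.951 m; N'_3 = 124·cos18.4° − 14·2.951 = 76.3; c'Δl = 11.80; W sinα = 39.1
Slice 4: Δl = 1.4/cos28.0° = 1.586 m; N'_4 = 69·cos28.0° − 6·1.586 = 51.4; c'Δl = 6.34; W sinα = 32.4
Slice 5: Δl = 1.4/cos34.8° = 1.705 m; N'_5 = 61·cos34.8° − 24·1.705 = 9.2; c'Δl = 6.82; W sinα = 34.8
Slice 6: Δl = 2.0/cos44.0° = 2.780 m; N'_6 = 38·cos44.0° − 1·2.780 = 24.6; c'Δl = 11.12; W sinα = 26.4
Σc'Δl = 53.0 kN/m; ΣN' = 234.4 kN/m; ΣW sinα = 141.0 kN/m
Resisting = 53.0 + 234.4·tan29.8° = 53.0 + 134.3 = 187.2 kN/m
FS = 187.2 / 141.0 = 1.328

FS = 1.33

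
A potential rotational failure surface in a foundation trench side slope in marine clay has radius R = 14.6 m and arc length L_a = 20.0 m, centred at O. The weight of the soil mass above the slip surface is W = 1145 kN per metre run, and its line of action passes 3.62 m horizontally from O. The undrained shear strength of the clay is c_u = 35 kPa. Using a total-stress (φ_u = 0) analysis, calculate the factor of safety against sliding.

Taking moments about the centre O, the resisting moment is provided by the undrained shear strength acting along the arc:
M_R = c_u·L_a·R = 35·20.00·14.6 = 10220.0 kN·m/m
M_D = W·d = 1145·3.62 = 4144.9 kN·m/m
FS = M_R / M_D = 10220.0 / 4144.9 = 2.466

FS = 2.47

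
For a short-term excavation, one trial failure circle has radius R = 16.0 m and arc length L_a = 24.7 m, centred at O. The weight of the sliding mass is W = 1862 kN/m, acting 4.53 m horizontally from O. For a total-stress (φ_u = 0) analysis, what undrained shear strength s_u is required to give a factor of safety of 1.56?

FS = s_u·L_a·R / (W·d), so s_u = FS·W·d / (L_a·R).
s_u = 1.56·1862·4.53 / (24.70·16.0) = 13158.4 / 395.20 = 33.30 kPa

s_u = 33.3 kPa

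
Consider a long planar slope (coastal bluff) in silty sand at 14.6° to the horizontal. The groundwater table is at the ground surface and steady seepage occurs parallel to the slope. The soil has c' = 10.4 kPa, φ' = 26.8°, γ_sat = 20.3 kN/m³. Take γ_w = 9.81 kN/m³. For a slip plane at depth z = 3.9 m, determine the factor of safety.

FS = 1.54

With seepage parallel to the slope and the water table at the surface, the effective normal stress on the slip plane uses the buoyant unit weight γ' = γ_sat − γ_w while the driving shear stress uses γ_sat:
FS = [c' + γ' z cos²β tanφ'] / [γ_sat z sinβ cosβ]
γ' = 20.3 − 9.81 = 10.49 kN/m³
Numerator = 10.4 + 10.49·3.9·cos²14.6°·tan26.8° = 10.4 + 10.49·3.9·0.9365·0.5051 = 29.753 kPa
Denominator = 20.3·3.9·sin14.6°·cos14.6° = 20.3·3.9·0.2521·0.9677 = 19.312 kPa
FS = 29.753 / 19.312 = 1.541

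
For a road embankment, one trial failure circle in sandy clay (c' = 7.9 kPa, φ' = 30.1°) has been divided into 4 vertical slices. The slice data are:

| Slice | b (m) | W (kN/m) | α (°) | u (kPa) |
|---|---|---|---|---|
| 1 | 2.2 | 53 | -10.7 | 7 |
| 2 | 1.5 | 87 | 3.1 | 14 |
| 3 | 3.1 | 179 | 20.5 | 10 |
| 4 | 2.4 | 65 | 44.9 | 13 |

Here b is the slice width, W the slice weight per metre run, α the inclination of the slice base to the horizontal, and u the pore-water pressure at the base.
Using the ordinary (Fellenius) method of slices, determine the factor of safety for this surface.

Ordinary method of slices: FS = Σ[c'·Δl_i + (W_i cosα_i − u_i·Δl_i)·tanφ'] / Σ W_i sinα_i, with Δl_i = b_i / cosα_i.
Slice 1: Δl = 2.2/cos(-10.7°) = 2.239 m; N'_1 = 53·cos(-10.7°) − 7·2.239 = 36.4; c'Δl = 17.69; W sinα = -9.8
Slice 2: Δl = 1.5/cos3.1° = 1.502 m; N'_2 = 87·cos3.1° − 14·1.502 = 65.8; c'Δl = 11.87; W sinα = 4.7
Slice 3: Δl = 3.1/cos20.5° = 3.310 m; N'_3 = 179·cos20.5° − 10·3.310 = 134.6; c'Δl = 26.15; W sinα = 62.7
Slice 4: Δl = 2.4/cos44.9° = 3.388 m; N'_4 = 65·cos44.9° − 13·3.388 = 2.0; c'Δl = 26.77; W sinα = 45.9
Σc'Δl = 82.5 kN/m; ΣN' = 238.8 kN/m; ΣW sinα = 103.4 kN/m
Resisting = 82.5 + 238.8·tan30.1° = 82.5 + 138.4 = 220.9 kN/m
FS = 220.9 / 103.4 = 2.136

FS = 2.14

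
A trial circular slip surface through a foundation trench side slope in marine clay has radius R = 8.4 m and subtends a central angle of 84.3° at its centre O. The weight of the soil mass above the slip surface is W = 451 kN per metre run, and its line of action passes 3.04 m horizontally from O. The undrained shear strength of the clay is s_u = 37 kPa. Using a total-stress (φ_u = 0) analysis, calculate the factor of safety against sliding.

FS = 2.80

Taking moments about the centre O, the resisting moment is provided by the undrained shear strength acting along the arc:
Arc length L_a = R·θ = 8.4·(84.3°·π/180) = 8.4·1.4713 = 12.36 m
M_R = s_u·L_a·R = 37·12.36·8.4 = 3841.2 kN·m/m
M_D = W·d = 451·3.04 = 1371.0 kN·m/m
FS = M_R / M_D = 3841.2 / 1371.0 = 2.802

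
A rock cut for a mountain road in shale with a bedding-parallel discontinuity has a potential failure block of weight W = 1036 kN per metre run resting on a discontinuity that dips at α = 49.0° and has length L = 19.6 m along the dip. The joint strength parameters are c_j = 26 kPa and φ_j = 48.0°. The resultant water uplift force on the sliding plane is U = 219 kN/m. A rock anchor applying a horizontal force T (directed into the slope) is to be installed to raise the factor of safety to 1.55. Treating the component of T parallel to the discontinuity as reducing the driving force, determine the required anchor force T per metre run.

Resolving forces along and normal to the sliding plane, with the horizontal anchor force T adding T·sinα to the effective normal force and T·cosα acting up the plane against the driving force:
FS = [c_jL + (W cosα − U + T sinα) tanφ_j] / [W sinα − T cosα]
Without the anchor: N' = 460.7 kN/m, driving T_d = 781.9 kN/m, resisting R = 26·19.6 + 460.7·tan48.0° = 1021.2 kN/m, FS = 1.31.
Setting FS = 1.55 and solving for T:
1.55·(781.9 − T cos49.0°) = 1021.2 + T sin49.0°·tan48.0°
T·(sin49.0°·tan48.0° + 1.55·cos49.0°) = 1.55·781.9 − 1021.2
T·(0.7547·1.1106 + 1.55·0.6561) = 1211.9 − 1021.2 = 190.7
T·1.8551 = 190.7
T = 102.8 kN/m

T = 103 kN/m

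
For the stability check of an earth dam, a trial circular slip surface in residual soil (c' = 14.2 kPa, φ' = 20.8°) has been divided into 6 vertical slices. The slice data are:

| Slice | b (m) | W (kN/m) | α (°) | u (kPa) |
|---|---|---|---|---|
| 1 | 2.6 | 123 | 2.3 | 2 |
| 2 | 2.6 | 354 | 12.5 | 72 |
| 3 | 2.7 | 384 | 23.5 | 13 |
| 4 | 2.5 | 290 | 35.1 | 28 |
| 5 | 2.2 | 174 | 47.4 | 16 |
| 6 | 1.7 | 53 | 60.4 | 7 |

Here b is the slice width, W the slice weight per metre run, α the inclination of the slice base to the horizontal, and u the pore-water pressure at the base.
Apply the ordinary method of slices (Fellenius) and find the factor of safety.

FS = 0.97

Ordinary method of slices: FS = Σ[c'·Δl_i + (W_i cosα_i − u_i·Δl_i)·tanφ'] / Σ W_i sinα_i, with Δl_i = b_i / cosα_i.
Slice 1: Δl = 2.6/cos2.3° = 2.602 m; N'_1 = 123·cos2.3° − 2·2.602 = 117.7; c'Δl = 36.95; W sinα = 4.9
Slice 2: Δl = 2.6/cos12.5° = 2.663 m; N'_2 = 354·cos12.5° − 72·2.663 = 153.9; c'Δl = 37.82; W sinα = 76.6
Slice 3: Δl = 2.7/cos23.5° = 2.944 m; N'_3 = 384·cos23.5° − 13·2.944 = 313.9; c'Δl = 41.81; W sinα = 153.1
Slice 4: Δl = 2.5/cos35.1° = 3.056 m; N'_4 = 290·cos35.1° − 28·3.056 = 151.7; c'Δl = 43.39; W sinα = 166.8
Slice 5: Δl = 2.2/cos47.4° = 3.250 m; N'_5 = 174·cos47.4° − 16·3.250 = 65.8; c'Δl = 46.15; W sinα = 128.1
Slice 6: Δl = 1.7/cos60.4° = 3.442 m; N'_6 = 53·cos60.4° − 7·3.442 = 2.1; c'Δl = 48.87; W sinα = 46.1
Σc'Δl = 255.0 kN/m; ΣN' = 805.0 kN/m; ΣW sinα = 575.6 kN/m
Resisting = 255.0 + 805.0·tan20.8° = 255.0 + 305.8 = 560.8 kN/m
FS = 560.8 / 575.6 = 0.974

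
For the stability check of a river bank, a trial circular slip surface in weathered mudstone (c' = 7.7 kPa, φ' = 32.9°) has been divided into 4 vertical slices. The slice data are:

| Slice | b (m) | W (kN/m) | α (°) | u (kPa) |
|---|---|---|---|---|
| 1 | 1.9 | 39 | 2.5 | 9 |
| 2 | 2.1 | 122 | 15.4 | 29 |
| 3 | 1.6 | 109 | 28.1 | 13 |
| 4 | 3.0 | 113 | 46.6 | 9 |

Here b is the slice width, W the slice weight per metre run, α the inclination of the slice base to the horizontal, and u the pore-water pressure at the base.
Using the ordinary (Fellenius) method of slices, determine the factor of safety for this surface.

Ordinary method of slices: FS = Σ[c'·Δl_i + (W_i cosα_i − u_i·Δl_i)·tanφ'] / Σ W_i sinα_i, with Δl_i = b_i / cosα_i.
Slice 1: Δl = 1.9/cos2.5° = 1.902 m; N'_1 = 39·cos2.5° − 9·1.902 = 21.8; c'Δl = 14.64; W sinα = 1.7
Slice 2: Δl = 2.1/cos15.4° = 2.178 m; N'_2 = 122·cos15.4° − 29·2.178 = 54.5; c'Δl = 16.77; W sinα = 32.4
Slice 3: Δl = 1.6/cos28.1° = 1.814 m; N'_3 = 109·cos28.1° − 13·1.814 = 72.6; c'Δl = 13.97; W sinα = 51.3
Slice 4: Δl = 3.0/cos46.6° = 4.366 m; N'_4 = 113·cos46.6° − 9·4.366 = 38.3; c'Δl = 33.62; W sinα = 82.1
Σc'Δl = 79.0 kN/m; ΣN' = 187.2 kN/m; ΣW sinα = 167.5 kN/m
Resisting = 79.0 + 187.2·tan32.9° = 79.0 + 121.1 = 200.1 kN/m
FS = 200.1 / 167.5 = 1.194

FS = 1.19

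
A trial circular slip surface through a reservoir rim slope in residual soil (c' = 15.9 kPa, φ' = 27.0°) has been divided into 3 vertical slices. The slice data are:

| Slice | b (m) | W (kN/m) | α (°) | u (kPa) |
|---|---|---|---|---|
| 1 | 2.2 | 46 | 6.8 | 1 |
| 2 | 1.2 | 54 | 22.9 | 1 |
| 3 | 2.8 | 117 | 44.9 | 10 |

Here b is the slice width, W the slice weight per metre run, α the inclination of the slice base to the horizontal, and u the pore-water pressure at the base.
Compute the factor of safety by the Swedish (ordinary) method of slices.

Ordinary method of slices: FS = Σ[c'·Δl_i + (W_i cosα_i − u_i·Δl_i)·tanφ'] / Σ W_i sinα_i, with Δl_i = b_i / cosα_i.
Slice 1: Δl = 2.2/cos6.8° = 2.216 m; N'_1 = 46·cos6.8° − 1·2.216 = 43.5; c'Δl = 35.23; W sinα = 5.4
Slice 2: Δl = 1.2/cos22.9° = 1.303 m; N'_2 = 54·cos22.9° − 1·1.303 = 48.4; c'Δl = 20.71; W sinα = 21.0
Slice 3: Δl = 2.8/cos44.9° = 3.953 m; N'_3 = 117·cos44.9° − 10·3.953 = 43.3; c'Δl = 62.85; W sinα = 82.6
Σc'Δl = 118.8 kN/m; ΣN' = 135.2 kN/m; ΣW sinα = 109.0 kN/m
Resisting = 118.8 + 135.2·tan27.0° = 118.8 + 68.9 = 187.7 kN/m
FS = 187.7 / 109.0 = 1.721

FS = 1.72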